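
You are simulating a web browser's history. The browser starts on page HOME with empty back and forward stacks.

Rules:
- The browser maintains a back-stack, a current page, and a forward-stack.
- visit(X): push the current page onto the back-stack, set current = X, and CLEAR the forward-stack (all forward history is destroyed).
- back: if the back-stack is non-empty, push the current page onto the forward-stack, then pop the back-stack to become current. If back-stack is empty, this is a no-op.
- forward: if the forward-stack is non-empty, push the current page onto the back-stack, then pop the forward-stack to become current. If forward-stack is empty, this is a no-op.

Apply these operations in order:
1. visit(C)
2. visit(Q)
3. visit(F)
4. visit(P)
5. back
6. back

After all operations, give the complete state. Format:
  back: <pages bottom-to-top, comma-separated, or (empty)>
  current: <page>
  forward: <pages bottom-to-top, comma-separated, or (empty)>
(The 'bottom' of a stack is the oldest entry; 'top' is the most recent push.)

After 1 (visit(C)): cur=C back=1 fwd=0
After 2 (visit(Q)): cur=Q back=2 fwd=0
After 3 (visit(F)): cur=F back=3 fwd=0
After 4 (visit(P)): cur=P back=4 fwd=0
After 5 (back): cur=F back=3 fwd=1
After 6 (back): cur=Q back=2 fwd=2

Answer: back: HOME,C
current: Q
forward: P,F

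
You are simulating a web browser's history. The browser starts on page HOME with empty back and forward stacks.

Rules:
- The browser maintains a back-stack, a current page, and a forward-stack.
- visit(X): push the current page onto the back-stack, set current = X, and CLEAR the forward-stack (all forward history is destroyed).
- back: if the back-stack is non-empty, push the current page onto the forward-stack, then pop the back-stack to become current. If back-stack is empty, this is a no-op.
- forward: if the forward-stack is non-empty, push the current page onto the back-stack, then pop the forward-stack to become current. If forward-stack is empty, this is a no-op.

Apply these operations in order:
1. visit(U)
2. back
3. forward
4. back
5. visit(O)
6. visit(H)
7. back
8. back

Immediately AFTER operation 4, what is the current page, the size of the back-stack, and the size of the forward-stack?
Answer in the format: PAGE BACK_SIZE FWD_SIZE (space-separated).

After 1 (visit(U)): cur=U back=1 fwd=0
After 2 (back): cur=HOME back=0 fwd=1
After 3 (forward): cur=U back=1 fwd=0
After 4 (back): cur=HOME back=0 fwd=1

HOME 0 1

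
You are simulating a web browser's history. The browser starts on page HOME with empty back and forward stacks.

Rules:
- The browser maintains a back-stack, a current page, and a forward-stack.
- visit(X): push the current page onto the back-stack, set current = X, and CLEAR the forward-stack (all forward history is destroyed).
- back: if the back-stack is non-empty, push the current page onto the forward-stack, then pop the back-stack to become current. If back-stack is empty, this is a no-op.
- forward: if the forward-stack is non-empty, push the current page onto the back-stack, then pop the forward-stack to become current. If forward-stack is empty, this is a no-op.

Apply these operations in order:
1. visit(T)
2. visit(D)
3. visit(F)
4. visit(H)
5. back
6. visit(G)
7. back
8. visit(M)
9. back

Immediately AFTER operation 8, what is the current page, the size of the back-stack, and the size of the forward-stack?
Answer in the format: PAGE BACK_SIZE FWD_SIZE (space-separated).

After 1 (visit(T)): cur=T back=1 fwd=0
After 2 (visit(D)): cur=D back=2 fwd=0
After 3 (visit(F)): cur=F back=3 fwd=0
After 4 (visit(H)): cur=H back=4 fwd=0
After 5 (back): cur=F back=3 fwd=1
After 6 (visit(G)): cur=G back=4 fwd=0
After 7 (back): cur=F back=3 fwd=1
After 8 (visit(M)): cur=M back=4 fwd=0

M 4 0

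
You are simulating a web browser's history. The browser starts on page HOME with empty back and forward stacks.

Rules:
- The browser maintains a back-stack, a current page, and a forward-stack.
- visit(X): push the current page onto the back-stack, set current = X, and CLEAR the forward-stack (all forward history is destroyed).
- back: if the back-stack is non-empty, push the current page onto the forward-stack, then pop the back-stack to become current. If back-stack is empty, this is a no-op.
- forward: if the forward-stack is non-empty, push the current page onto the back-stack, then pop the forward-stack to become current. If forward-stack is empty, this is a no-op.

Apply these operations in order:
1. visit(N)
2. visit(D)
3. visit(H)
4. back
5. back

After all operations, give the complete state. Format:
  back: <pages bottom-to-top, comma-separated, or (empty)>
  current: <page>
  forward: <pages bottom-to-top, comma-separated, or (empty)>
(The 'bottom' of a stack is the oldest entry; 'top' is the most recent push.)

After 1 (visit(N)): cur=N back=1 fwd=0
After 2 (visit(D)): cur=D back=2 fwd=0
After 3 (visit(H)): cur=H back=3 fwd=0
After 4 (back): cur=D back=2 fwd=1
After 5 (back): cur=N back=1 fwd=2

Answer: back: HOME
current: N
forward: H,D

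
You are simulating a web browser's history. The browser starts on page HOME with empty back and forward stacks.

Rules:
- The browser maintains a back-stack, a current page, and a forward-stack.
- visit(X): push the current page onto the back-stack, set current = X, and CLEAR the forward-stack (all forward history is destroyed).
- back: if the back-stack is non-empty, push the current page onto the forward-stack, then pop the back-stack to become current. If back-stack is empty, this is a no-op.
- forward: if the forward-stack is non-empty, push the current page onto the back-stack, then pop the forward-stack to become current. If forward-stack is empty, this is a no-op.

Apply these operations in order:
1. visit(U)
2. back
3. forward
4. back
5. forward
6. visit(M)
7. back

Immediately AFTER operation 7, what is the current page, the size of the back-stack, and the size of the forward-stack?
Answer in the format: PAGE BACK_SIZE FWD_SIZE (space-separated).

After 1 (visit(U)): cur=U back=1 fwd=0
After 2 (back): cur=HOME back=0 fwd=1
After 3 (forward): cur=U back=1 fwd=0
After 4 (back): cur=HOME back=0 fwd=1
After 5 (forward): cur=U back=1 fwd=0
After 6 (visit(M)): cur=M back=2 fwd=0
After 7 (back): cur=U back=1 fwd=1

U 1 1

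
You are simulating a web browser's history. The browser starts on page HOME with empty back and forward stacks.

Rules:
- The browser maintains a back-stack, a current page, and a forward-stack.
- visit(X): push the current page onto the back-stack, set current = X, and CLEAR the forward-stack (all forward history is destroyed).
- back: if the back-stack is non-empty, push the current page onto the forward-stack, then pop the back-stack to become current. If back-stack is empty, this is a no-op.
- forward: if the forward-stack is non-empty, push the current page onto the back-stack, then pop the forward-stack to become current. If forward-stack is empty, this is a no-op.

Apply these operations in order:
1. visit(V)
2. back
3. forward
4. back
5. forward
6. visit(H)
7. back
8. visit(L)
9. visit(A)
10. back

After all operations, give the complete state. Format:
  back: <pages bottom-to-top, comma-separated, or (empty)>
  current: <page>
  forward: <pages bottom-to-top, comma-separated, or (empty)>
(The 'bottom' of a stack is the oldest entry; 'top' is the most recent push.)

Answer: back: HOME,V
current: L
forward: A

Derivation:
After 1 (visit(V)): cur=V back=1 fwd=0
After 2 (back): cur=HOME back=0 fwd=1
After 3 (forward): cur=V back=1 fwd=0
After 4 (back): cur=HOME back=0 fwd=1
After 5 (forward): cur=V back=1 fwd=0
After 6 (visit(H)): cur=H back=2 fwd=0
After 7 (back): cur=V back=1 fwd=1
After 8 (visit(L)): cur=L back=2 fwd=0
After 9 (visit(A)): cur=A back=3 fwd=0
After 10 (back): cur=L back=2 fwd=1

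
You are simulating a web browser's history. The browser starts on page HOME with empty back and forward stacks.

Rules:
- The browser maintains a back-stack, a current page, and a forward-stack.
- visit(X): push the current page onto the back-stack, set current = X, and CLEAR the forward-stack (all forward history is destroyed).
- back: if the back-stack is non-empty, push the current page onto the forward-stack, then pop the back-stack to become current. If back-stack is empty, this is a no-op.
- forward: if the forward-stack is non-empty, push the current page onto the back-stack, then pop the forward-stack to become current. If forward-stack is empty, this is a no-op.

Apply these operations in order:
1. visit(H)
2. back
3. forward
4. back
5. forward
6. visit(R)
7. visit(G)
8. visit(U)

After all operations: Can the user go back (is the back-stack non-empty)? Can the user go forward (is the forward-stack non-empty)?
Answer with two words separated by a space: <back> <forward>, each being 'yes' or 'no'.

Answer: yes no

Derivation:
After 1 (visit(H)): cur=H back=1 fwd=0
After 2 (back): cur=HOME back=0 fwd=1
After 3 (forward): cur=H back=1 fwd=0
After 4 (back): cur=HOME back=0 fwd=1
After 5 (forward): cur=H back=1 fwd=0
After 6 (visit(R)): cur=R back=2 fwd=0
After 7 (visit(G)): cur=G back=3 fwd=0
After 8 (visit(U)): cur=U back=4 fwd=0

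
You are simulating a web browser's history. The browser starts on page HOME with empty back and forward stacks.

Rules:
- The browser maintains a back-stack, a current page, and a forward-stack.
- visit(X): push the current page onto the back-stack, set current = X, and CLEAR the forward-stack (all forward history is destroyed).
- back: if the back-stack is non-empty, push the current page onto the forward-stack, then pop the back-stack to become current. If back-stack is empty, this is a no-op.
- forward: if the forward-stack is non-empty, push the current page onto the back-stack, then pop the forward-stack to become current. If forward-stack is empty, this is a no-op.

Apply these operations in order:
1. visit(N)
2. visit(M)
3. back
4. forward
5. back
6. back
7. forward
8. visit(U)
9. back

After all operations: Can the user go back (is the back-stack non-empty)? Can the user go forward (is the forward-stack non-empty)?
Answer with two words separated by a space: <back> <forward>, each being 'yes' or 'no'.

Answer: yes yes

Derivation:
After 1 (visit(N)): cur=N back=1 fwd=0
After 2 (visit(M)): cur=M back=2 fwd=0
After 3 (back): cur=N back=1 fwd=1
After 4 (forward): cur=M back=2 fwd=0
After 5 (back): cur=N back=1 fwd=1
After 6 (back): cur=HOME back=0 fwd=2
After 7 (forward): cur=N back=1 fwd=1
After 8 (visit(U)): cur=U back=2 fwd=0
After 9 (back): cur=N back=1 fwd=1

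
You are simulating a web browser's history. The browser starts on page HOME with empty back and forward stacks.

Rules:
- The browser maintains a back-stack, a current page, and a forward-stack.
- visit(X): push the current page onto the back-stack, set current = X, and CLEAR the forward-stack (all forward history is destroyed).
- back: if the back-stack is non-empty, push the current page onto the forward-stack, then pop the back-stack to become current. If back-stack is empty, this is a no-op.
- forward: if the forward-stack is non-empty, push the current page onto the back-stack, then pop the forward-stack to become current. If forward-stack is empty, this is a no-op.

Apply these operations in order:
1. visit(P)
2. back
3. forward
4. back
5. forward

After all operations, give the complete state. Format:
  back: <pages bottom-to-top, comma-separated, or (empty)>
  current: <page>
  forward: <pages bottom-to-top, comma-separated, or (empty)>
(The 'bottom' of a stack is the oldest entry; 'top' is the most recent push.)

After 1 (visit(P)): cur=P back=1 fwd=0
After 2 (back): cur=HOME back=0 fwd=1
After 3 (forward): cur=P back=1 fwd=0
After 4 (back): cur=HOME back=0 fwd=1
After 5 (forward): cur=P back=1 fwd=0

Answer: back: HOME
current: P
forward: (empty)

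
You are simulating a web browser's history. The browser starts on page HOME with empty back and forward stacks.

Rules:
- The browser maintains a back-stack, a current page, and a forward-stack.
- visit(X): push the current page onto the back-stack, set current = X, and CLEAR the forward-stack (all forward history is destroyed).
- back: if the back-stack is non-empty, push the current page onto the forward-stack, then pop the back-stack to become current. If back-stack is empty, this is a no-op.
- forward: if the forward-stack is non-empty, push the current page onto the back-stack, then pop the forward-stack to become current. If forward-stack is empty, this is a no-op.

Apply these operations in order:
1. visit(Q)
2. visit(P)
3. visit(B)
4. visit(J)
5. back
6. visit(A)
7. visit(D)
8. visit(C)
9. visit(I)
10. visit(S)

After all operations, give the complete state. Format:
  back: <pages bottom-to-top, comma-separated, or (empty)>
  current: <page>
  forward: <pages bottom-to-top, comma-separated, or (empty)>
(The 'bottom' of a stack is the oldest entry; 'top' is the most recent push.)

Answer: back: HOME,Q,P,B,A,D,C,I
current: S
forward: (empty)

Derivation:
After 1 (visit(Q)): cur=Q back=1 fwd=0
After 2 (visit(P)): cur=P back=2 fwd=0
After 3 (visit(B)): cur=B back=3 fwd=0
After 4 (visit(J)): cur=J back=4 fwd=0
After 5 (back): cur=B back=3 fwd=1
After 6 (visit(A)): cur=A back=4 fwd=0
After 7 (visit(D)): cur=D back=5 fwd=0
After 8 (visit(C)): cur=C back=6 fwd=0
After 9 (visit(I)): cur=I back=7 fwd=0
After 10 (visit(S)): cur=S back=8 fwd=0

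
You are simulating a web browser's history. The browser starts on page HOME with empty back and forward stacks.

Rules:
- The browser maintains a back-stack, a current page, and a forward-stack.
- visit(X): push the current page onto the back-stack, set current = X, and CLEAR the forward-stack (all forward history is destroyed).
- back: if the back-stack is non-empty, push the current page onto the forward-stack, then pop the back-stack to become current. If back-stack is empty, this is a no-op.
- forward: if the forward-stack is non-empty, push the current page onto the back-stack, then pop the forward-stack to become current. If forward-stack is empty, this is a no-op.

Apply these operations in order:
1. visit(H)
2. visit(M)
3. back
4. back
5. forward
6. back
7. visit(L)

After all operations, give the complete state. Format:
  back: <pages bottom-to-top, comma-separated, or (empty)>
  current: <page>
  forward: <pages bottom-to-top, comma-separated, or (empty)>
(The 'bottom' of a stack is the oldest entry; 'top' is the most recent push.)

After 1 (visit(H)): cur=H back=1 fwd=0
After 2 (visit(M)): cur=M back=2 fwd=0
After 3 (back): cur=H back=1 fwd=1
After 4 (back): cur=HOME back=0 fwd=2
After 5 (forward): cur=H back=1 fwd=1
After 6 (back): cur=HOME back=0 fwd=2
After 7 (visit(L)): cur=L back=1 fwd=0

Answer: back: HOME
current: L
forward: (empty)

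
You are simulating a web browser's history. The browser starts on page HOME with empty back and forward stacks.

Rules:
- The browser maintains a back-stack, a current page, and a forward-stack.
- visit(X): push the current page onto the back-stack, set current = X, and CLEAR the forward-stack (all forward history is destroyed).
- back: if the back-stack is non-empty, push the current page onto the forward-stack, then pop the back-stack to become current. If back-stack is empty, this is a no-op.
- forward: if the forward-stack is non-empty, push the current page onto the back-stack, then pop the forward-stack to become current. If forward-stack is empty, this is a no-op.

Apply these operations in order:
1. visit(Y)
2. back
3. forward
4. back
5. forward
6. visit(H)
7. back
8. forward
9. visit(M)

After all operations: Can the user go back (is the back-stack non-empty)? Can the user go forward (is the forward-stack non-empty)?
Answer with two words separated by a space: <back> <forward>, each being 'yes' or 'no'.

Answer: yes no

Derivation:
After 1 (visit(Y)): cur=Y back=1 fwd=0
After 2 (back): cur=HOME back=0 fwd=1
After 3 (forward): cur=Y back=1 fwd=0
After 4 (back): cur=HOME back=0 fwd=1
After 5 (forward): cur=Y back=1 fwd=0
After 6 (visit(H)): cur=H back=2 fwd=0
After 7 (back): cur=Y back=1 fwd=1
After 8 (forward): cur=H back=2 fwd=0
After 9 (visit(M)): cur=M back=3 fwd=0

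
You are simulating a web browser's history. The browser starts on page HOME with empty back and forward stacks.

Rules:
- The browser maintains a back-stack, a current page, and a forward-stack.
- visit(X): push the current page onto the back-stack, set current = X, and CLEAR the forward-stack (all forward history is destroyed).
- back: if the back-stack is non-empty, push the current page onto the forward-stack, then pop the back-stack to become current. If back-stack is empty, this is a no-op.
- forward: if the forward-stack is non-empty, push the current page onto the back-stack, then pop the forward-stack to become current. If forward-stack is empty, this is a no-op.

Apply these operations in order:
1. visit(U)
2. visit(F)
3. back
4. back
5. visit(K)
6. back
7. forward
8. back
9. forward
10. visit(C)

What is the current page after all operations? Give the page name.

Answer: C

Derivation:
After 1 (visit(U)): cur=U back=1 fwd=0
After 2 (visit(F)): cur=F back=2 fwd=0
After 3 (back): cur=U back=1 fwd=1
After 4 (back): cur=HOME back=0 fwd=2
After 5 (visit(K)): cur=K back=1 fwd=0
After 6 (back): cur=HOME back=0 fwd=1
After 7 (forward): cur=K back=1 fwd=0
After 8 (back): cur=HOME back=0 fwd=1
After 9 (forward): cur=K back=1 fwd=0
After 10 (visit(C)): cur=C back=2 fwd=0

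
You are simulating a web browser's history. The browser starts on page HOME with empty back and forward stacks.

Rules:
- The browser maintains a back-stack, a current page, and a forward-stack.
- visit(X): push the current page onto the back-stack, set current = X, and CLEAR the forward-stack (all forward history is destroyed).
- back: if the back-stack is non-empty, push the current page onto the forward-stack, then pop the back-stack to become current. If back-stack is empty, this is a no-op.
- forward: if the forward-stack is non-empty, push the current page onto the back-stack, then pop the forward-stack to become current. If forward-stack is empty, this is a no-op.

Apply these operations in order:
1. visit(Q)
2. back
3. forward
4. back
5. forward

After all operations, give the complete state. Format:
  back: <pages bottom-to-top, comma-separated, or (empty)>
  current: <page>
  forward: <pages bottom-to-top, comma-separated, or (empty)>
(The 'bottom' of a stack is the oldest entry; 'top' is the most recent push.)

Answer: back: HOME
current: Q
forward: (empty)

Derivation:
After 1 (visit(Q)): cur=Q back=1 fwd=0
After 2 (back): cur=HOME back=0 fwd=1
After 3 (forward): cur=Q back=1 fwd=0
After 4 (back): cur=HOME back=0 fwd=1
After 5 (forward): cur=Q back=1 fwd=0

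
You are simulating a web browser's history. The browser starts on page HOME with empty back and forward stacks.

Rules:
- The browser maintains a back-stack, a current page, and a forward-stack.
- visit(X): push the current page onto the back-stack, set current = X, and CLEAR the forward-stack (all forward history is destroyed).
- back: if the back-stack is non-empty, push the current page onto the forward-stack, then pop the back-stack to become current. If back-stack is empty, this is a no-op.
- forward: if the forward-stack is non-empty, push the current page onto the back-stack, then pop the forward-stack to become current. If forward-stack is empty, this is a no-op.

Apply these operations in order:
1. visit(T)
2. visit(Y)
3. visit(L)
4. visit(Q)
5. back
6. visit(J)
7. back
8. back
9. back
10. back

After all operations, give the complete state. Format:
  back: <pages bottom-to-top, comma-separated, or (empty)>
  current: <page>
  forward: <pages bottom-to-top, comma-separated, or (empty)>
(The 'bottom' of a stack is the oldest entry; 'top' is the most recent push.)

After 1 (visit(T)): cur=T back=1 fwd=0
After 2 (visit(Y)): cur=Y back=2 fwd=0
After 3 (visit(L)): cur=L back=3 fwd=0
After 4 (visit(Q)): cur=Q back=4 fwd=0
After 5 (back): cur=L back=3 fwd=1
After 6 (visit(J)): cur=J back=4 fwd=0
After 7 (back): cur=L back=3 fwd=1
After 8 (back): cur=Y back=2 fwd=2
After 9 (back): cur=T back=1 fwd=3
After 10 (back): cur=HOME back=0 fwd=4

Answer: back: (empty)
current: HOME
forward: J,L,Y,T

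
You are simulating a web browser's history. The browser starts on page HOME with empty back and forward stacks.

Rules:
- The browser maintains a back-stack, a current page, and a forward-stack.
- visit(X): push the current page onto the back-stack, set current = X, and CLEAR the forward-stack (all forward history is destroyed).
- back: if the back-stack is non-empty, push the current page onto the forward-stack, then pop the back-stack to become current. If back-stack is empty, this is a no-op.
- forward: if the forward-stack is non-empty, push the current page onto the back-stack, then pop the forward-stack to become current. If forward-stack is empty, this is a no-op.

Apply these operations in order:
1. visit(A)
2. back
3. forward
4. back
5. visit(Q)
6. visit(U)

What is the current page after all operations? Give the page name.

Answer: U

Derivation:
After 1 (visit(A)): cur=A back=1 fwd=0
After 2 (back): cur=HOME back=0 fwd=1
After 3 (forward): cur=A back=1 fwd=0
After 4 (back): cur=HOME back=0 fwd=1
After 5 (visit(Q)): cur=Q back=1 fwd=0
After 6 (visit(U)): cur=U back=2 fwd=0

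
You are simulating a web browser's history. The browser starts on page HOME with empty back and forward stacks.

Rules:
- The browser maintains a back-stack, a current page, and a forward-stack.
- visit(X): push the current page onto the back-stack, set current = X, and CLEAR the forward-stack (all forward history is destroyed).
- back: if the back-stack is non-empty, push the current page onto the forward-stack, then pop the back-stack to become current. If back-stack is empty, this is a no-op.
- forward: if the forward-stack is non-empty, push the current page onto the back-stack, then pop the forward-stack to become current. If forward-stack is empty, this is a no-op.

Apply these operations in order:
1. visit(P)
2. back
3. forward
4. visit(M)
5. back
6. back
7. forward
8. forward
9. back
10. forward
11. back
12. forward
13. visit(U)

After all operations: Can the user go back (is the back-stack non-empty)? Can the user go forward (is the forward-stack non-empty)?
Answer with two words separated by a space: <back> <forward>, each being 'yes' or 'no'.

After 1 (visit(P)): cur=P back=1 fwd=0
After 2 (back): cur=HOME back=0 fwd=1
After 3 (forward): cur=P back=1 fwd=0
After 4 (visit(M)): cur=M back=2 fwd=0
After 5 (back): cur=P back=1 fwd=1
After 6 (back): cur=HOME back=0 fwd=2
After 7 (forward): cur=P back=1 fwd=1
After 8 (forward): cur=M back=2 fwd=0
After 9 (back): cur=P back=1 fwd=1
After 10 (forward): cur=M back=2 fwd=0
After 11 (back): cur=P back=1 fwd=1
After 12 (forward): cur=M back=2 fwd=0
After 13 (visit(U)): cur=U back=3 fwd=0

Answer: yes no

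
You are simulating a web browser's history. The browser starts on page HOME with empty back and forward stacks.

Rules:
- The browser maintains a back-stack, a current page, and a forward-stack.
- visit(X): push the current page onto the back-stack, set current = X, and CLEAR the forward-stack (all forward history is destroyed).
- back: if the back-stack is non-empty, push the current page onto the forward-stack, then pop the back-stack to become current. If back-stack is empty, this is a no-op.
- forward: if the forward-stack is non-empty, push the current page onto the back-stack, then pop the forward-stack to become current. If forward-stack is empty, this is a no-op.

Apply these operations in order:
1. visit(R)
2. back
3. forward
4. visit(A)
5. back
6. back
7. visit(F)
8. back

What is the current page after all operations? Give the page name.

Answer: HOME

Derivation:
After 1 (visit(R)): cur=R back=1 fwd=0
After 2 (back): cur=HOME back=0 fwd=1
After 3 (forward): cur=R back=1 fwd=0
After 4 (visit(A)): cur=A back=2 fwd=0
After 5 (back): cur=R back=1 fwd=1
After 6 (back): cur=HOME back=0 fwd=2
After 7 (visit(F)): cur=F back=1 fwd=0
After 8 (back): cur=HOME back=0 fwd=1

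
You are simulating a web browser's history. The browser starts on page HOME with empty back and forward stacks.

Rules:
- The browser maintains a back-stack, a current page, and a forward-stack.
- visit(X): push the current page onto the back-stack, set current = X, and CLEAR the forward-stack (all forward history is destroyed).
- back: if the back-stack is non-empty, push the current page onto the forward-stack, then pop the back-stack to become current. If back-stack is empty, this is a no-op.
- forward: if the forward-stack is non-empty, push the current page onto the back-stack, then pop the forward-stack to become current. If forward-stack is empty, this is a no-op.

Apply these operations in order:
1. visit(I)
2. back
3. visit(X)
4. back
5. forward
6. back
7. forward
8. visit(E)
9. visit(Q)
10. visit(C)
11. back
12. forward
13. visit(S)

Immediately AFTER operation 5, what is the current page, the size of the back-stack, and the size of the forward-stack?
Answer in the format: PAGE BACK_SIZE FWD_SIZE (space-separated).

After 1 (visit(I)): cur=I back=1 fwd=0
After 2 (back): cur=HOME back=0 fwd=1
After 3 (visit(X)): cur=X back=1 fwd=0
After 4 (back): cur=HOME back=0 fwd=1
After 5 (forward): cur=X back=1 fwd=0

X 1 0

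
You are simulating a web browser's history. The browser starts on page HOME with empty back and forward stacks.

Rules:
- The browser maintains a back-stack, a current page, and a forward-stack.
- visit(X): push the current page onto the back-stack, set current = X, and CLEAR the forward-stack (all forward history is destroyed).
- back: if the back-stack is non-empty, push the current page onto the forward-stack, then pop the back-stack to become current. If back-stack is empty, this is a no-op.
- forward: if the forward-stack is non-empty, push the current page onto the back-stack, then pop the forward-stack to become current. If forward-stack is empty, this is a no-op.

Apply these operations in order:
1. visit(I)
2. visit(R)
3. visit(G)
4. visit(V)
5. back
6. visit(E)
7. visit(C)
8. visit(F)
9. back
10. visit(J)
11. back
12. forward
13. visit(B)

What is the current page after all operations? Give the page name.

After 1 (visit(I)): cur=I back=1 fwd=0
After 2 (visit(R)): cur=R back=2 fwd=0
After 3 (visit(G)): cur=G back=3 fwd=0
After 4 (visit(V)): cur=V back=4 fwd=0
After 5 (back): cur=G back=3 fwd=1
After 6 (visit(E)): cur=E back=4 fwd=0
After 7 (visit(C)): cur=C back=5 fwd=0
After 8 (visit(F)): cur=F back=6 fwd=0
After 9 (back): cur=C back=5 fwd=1
After 10 (visit(J)): cur=J back=6 fwd=0
After 11 (back): cur=C back=5 fwd=1
After 12 (forward): cur=J back=6 fwd=0
After 13 (visit(B)): cur=B back=7 fwd=0

Answer: B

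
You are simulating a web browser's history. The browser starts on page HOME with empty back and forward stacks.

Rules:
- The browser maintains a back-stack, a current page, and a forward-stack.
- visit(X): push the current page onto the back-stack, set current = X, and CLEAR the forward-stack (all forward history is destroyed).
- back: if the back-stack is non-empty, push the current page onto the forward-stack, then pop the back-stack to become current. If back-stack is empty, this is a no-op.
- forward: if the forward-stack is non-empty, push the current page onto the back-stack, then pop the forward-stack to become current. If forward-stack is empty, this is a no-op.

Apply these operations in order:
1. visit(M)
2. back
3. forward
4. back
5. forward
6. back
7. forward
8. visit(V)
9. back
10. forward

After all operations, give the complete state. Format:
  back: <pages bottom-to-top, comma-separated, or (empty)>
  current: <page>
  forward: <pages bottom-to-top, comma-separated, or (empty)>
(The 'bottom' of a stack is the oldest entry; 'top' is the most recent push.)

After 1 (visit(M)): cur=M back=1 fwd=0
After 2 (back): cur=HOME back=0 fwd=1
After 3 (forward): cur=M back=1 fwd=0
After 4 (back): cur=HOME back=0 fwd=1
After 5 (forward): cur=M back=1 fwd=0
After 6 (back): cur=HOME back=0 fwd=1
After 7 (forward): cur=M back=1 fwd=0
After 8 (visit(V)): cur=V back=2 fwd=0
After 9 (back): cur=M back=1 fwd=1
After 10 (forward): cur=V back=2 fwd=0

Answer: back: HOME,M
current: V
forward: (empty)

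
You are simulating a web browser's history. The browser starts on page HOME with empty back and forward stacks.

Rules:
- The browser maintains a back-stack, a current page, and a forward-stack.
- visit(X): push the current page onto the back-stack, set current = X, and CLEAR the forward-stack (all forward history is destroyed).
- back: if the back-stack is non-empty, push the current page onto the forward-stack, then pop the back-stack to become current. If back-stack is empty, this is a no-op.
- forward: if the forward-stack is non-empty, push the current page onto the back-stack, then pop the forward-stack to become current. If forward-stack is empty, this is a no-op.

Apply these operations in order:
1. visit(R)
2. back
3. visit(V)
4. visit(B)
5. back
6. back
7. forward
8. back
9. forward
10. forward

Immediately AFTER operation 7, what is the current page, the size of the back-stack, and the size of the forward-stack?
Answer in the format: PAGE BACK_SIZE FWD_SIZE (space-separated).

After 1 (visit(R)): cur=R back=1 fwd=0
After 2 (back): cur=HOME back=0 fwd=1
After 3 (visit(V)): cur=V back=1 fwd=0
After 4 (visit(B)): cur=B back=2 fwd=0
After 5 (back): cur=V back=1 fwd=1
After 6 (back): cur=HOME back=0 fwd=2
After 7 (forward): cur=V back=1 fwd=1

V 1 1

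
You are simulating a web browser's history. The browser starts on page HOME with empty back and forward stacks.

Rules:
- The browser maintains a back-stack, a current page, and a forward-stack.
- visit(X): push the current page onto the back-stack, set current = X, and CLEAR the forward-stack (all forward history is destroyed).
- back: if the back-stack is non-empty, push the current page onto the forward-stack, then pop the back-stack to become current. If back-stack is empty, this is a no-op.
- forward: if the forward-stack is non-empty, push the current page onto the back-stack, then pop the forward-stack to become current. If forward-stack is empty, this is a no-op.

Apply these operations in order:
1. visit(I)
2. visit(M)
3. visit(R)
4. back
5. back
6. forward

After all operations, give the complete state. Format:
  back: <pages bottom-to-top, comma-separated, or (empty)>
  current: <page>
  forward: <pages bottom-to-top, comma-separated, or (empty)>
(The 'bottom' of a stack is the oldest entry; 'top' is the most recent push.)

After 1 (visit(I)): cur=I back=1 fwd=0
After 2 (visit(M)): cur=M back=2 fwd=0
After 3 (visit(R)): cur=R back=3 fwd=0
After 4 (back): cur=M back=2 fwd=1
After 5 (back): cur=I back=1 fwd=2
After 6 (forward): cur=M back=2 fwd=1

Answer: back: HOME,I
current: M
forward: R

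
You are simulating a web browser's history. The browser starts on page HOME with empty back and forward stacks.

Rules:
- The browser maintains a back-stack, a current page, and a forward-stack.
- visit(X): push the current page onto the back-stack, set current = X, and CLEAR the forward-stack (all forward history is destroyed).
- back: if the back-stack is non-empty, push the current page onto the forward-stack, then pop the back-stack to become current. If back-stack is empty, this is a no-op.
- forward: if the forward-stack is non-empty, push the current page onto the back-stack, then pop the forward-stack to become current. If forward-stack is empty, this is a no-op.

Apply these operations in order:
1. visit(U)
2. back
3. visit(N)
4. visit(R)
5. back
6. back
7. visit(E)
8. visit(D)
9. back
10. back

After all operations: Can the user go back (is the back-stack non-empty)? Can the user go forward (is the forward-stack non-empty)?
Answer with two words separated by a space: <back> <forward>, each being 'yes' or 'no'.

After 1 (visit(U)): cur=U back=1 fwd=0
After 2 (back): cur=HOME back=0 fwd=1
After 3 (visit(N)): cur=N back=1 fwd=0
After 4 (visit(R)): cur=R back=2 fwd=0
After 5 (back): cur=N back=1 fwd=1
After 6 (back): cur=HOME back=0 fwd=2
After 7 (visit(E)): cur=E back=1 fwd=0
After 8 (visit(D)): cur=D back=2 fwd=0
After 9 (back): cur=E back=1 fwd=1
After 10 (back): cur=HOME back=0 fwd=2

Answer: no yes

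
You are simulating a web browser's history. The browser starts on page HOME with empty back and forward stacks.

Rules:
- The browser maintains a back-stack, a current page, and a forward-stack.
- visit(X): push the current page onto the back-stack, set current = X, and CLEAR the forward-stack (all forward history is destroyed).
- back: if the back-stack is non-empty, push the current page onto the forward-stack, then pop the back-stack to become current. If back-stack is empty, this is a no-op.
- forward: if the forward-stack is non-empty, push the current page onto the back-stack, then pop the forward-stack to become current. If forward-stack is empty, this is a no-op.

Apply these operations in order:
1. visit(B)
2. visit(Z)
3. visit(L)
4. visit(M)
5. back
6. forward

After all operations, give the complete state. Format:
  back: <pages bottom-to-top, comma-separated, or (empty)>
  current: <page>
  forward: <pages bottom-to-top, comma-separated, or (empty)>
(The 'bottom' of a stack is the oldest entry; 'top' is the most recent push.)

Answer: back: HOME,B,Z,L
current: M
forward: (empty)

Derivation:
After 1 (visit(B)): cur=B back=1 fwd=0
After 2 (visit(Z)): cur=Z back=2 fwd=0
After 3 (visit(L)): cur=L back=3 fwd=0
After 4 (visit(M)): cur=M back=4 fwd=0
After 5 (back): cur=L back=3 fwd=1
After 6 (forward): cur=M back=4 fwd=0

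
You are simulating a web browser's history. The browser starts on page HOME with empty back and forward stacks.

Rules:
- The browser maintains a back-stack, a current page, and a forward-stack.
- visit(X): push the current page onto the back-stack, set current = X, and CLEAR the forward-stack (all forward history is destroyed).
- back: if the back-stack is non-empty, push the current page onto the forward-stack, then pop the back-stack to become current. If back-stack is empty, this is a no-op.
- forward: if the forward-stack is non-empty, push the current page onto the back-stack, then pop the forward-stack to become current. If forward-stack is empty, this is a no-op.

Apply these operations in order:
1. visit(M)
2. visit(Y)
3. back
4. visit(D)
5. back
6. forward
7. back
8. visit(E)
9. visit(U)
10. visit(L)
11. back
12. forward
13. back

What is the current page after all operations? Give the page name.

Answer: U

Derivation:
After 1 (visit(M)): cur=M back=1 fwd=0
After 2 (visit(Y)): cur=Y back=2 fwd=0
After 3 (back): cur=M back=1 fwd=1
After 4 (visit(D)): cur=D back=2 fwd=0
After 5 (back): cur=M back=1 fwd=1
After 6 (forward): cur=D back=2 fwd=0
After 7 (back): cur=M back=1 fwd=1
After 8 (visit(E)): cur=E back=2 fwd=0
After 9 (visit(U)): cur=U back=3 fwd=0
After 10 (visit(L)): cur=L back=4 fwd=0
After 11 (back): cur=U back=3 fwd=1
After 12 (forward): cur=L back=4 fwd=0
After 13 (back): cur=U back=3 fwd=1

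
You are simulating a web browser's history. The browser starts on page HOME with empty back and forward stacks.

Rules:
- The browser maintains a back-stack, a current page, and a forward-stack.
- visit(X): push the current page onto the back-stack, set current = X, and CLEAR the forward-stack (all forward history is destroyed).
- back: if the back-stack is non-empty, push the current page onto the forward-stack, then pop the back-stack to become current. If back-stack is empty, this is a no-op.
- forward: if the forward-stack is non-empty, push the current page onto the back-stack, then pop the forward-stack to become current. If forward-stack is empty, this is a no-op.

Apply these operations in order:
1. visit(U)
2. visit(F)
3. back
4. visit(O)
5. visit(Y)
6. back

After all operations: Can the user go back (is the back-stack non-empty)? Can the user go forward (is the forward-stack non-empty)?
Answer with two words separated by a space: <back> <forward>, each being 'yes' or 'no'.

Answer: yes yes

Derivation:
After 1 (visit(U)): cur=U back=1 fwd=0
After 2 (visit(F)): cur=F back=2 fwd=0
After 3 (back): cur=U back=1 fwd=1
After 4 (visit(O)): cur=O back=2 fwd=0
After 5 (visit(Y)): cur=Y back=3 fwd=0
After 6 (back): cur=O back=2 fwd=1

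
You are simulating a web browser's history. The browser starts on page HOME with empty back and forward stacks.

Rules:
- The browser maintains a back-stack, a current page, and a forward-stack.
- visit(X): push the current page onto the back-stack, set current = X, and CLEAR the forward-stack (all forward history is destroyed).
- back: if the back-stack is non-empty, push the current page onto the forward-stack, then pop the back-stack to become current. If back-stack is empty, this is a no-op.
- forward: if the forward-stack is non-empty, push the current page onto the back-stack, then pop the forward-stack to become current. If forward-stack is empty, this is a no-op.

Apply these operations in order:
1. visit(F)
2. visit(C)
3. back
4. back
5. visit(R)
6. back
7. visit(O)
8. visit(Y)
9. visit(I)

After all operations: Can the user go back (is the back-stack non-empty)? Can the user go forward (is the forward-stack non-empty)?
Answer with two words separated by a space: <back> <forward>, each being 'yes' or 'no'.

Answer: yes no

Derivation:
After 1 (visit(F)): cur=F back=1 fwd=0
After 2 (visit(C)): cur=C back=2 fwd=0
After 3 (back): cur=F back=1 fwd=1
After 4 (back): cur=HOME back=0 fwd=2
After 5 (visit(R)): cur=R back=1 fwd=0
After 6 (back): cur=HOME back=0 fwd=1
After 7 (visit(O)): cur=O back=1 fwd=0
After 8 (visit(Y)): cur=Y back=2 fwd=0
After 9 (visit(I)): cur=I back=3 fwd=0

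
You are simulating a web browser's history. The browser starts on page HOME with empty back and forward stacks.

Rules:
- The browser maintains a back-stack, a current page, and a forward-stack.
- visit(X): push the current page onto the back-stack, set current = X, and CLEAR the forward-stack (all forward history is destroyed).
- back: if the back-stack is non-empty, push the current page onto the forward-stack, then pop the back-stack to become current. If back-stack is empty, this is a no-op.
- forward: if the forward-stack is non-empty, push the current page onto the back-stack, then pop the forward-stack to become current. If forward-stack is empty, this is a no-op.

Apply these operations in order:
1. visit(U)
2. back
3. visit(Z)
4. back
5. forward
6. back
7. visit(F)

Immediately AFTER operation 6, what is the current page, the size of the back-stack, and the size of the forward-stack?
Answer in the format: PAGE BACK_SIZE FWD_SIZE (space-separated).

After 1 (visit(U)): cur=U back=1 fwd=0
After 2 (back): cur=HOME back=0 fwd=1
After 3 (visit(Z)): cur=Z back=1 fwd=0
After 4 (back): cur=HOME back=0 fwd=1
After 5 (forward): cur=Z back=1 fwd=0
After 6 (back): cur=HOME back=0 fwd=1

HOME 0 1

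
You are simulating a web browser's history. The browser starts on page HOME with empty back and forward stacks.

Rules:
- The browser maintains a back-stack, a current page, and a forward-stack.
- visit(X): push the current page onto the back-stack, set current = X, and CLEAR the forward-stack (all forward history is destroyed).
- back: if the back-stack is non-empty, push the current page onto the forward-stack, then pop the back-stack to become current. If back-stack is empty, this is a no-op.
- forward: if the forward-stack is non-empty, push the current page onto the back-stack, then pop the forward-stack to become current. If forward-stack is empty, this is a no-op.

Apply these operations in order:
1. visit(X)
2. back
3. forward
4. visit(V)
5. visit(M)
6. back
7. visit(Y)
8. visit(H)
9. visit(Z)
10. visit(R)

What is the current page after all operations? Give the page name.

After 1 (visit(X)): cur=X back=1 fwd=0
After 2 (back): cur=HOME back=0 fwd=1
After 3 (forward): cur=X back=1 fwd=0
After 4 (visit(V)): cur=V back=2 fwd=0
After 5 (visit(M)): cur=M back=3 fwd=0
After 6 (back): cur=V back=2 fwd=1
After 7 (visit(Y)): cur=Y back=3 fwd=0
After 8 (visit(H)): cur=H back=4 fwd=0
After 9 (visit(Z)): cur=Z back=5 fwd=0
After 10 (visit(R)): cur=R back=6 fwd=0

Answer: R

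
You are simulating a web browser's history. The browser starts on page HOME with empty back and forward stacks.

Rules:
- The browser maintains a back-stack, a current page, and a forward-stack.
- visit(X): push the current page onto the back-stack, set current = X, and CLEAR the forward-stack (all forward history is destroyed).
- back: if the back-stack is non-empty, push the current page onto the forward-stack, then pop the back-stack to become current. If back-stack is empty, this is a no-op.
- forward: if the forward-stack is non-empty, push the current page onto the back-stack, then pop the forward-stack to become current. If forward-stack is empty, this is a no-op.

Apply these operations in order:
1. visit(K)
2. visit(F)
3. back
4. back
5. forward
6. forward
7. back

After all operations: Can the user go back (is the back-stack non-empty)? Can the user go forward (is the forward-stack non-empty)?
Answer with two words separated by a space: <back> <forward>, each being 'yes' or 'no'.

Answer: yes yes

Derivation:
After 1 (visit(K)): cur=K back=1 fwd=0
After 2 (visit(F)): cur=F back=2 fwd=0
After 3 (back): cur=K back=1 fwd=1
After 4 (back): cur=HOME back=0 fwd=2
After 5 (forward): cur=K back=1 fwd=1
After 6 (forward): cur=F back=2 fwd=0
After 7 (back): cur=K back=1 fwd=1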